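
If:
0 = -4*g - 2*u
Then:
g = -u/2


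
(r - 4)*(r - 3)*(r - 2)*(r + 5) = r^4 - 4*r^3 - 19*r^2 + 106*r - 120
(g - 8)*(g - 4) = g^2 - 12*g + 32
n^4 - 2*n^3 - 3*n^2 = n^2*(n - 3)*(n + 1)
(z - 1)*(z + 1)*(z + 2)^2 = z^4 + 4*z^3 + 3*z^2 - 4*z - 4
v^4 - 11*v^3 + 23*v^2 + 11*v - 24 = (v - 8)*(v - 3)*(v - 1)*(v + 1)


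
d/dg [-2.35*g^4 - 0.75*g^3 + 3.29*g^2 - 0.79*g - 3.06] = -9.4*g^3 - 2.25*g^2 + 6.58*g - 0.79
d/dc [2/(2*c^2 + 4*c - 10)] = 2*(-c - 1)/(c^2 + 2*c - 5)^2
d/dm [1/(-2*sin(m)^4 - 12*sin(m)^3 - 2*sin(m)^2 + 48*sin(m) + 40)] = (2*sin(m)^3 + 9*sin(m)^2 + sin(m) - 12)*cos(m)/(sin(m)^4 + 6*sin(m)^3 + sin(m)^2 - 24*sin(m) - 20)^2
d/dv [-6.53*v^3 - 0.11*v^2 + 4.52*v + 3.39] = -19.59*v^2 - 0.22*v + 4.52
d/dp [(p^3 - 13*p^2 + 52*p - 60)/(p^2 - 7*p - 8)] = (p^4 - 14*p^3 + 15*p^2 + 328*p - 836)/(p^4 - 14*p^3 + 33*p^2 + 112*p + 64)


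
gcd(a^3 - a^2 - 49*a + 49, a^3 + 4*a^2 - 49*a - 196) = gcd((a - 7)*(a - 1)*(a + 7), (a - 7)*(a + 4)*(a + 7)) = a^2 - 49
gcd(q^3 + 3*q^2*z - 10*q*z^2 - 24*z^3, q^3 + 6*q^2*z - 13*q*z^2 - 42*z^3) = -q^2 + q*z + 6*z^2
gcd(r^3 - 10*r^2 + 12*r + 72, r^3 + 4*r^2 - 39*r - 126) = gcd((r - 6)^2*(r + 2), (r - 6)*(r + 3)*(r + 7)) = r - 6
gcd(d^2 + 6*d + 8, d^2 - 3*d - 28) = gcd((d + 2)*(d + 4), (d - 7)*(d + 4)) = d + 4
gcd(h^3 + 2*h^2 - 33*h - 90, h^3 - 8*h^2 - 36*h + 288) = h - 6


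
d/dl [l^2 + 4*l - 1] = 2*l + 4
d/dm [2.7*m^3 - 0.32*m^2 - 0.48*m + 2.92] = 8.1*m^2 - 0.64*m - 0.48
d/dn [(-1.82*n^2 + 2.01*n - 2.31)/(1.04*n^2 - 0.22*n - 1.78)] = (-1.69*n^2 + 11.284*n - 4.086)/(1.0816*n^4 - 0.4576*n^3 - 3.654*n^2 + 0.7832*n + 3.1684)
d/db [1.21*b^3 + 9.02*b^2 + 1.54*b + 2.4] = 3.63*b^2 + 18.04*b + 1.54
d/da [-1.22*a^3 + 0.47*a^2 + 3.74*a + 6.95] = -3.66*a^2 + 0.94*a + 3.74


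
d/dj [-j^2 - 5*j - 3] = -2*j - 5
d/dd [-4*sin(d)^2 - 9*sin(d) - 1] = -(8*sin(d) + 9)*cos(d)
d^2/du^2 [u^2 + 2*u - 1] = 2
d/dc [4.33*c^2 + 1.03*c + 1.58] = 8.66*c + 1.03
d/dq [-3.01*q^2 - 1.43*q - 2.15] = -6.02*q - 1.43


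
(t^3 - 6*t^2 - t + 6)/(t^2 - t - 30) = (t^2 - 1)/(t + 5)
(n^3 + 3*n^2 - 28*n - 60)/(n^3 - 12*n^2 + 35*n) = (n^2 + 8*n + 12)/(n*(n - 7))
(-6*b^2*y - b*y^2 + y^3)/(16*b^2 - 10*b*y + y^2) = y*(-6*b^2 - b*y + y^2)/(16*b^2 - 10*b*y + y^2)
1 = 1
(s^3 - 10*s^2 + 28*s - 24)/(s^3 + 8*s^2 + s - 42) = (s^2 - 8*s + 12)/(s^2 + 10*s + 21)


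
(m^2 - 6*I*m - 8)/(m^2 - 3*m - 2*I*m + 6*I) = (m - 4*I)/(m - 3)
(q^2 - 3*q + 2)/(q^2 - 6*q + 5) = (q - 2)/(q - 5)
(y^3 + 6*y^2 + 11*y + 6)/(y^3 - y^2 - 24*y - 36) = (y + 1)/(y - 6)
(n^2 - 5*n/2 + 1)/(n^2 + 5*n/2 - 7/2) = (2*n^2 - 5*n + 2)/(2*n^2 + 5*n - 7)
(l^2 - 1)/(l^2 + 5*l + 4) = (l - 1)/(l + 4)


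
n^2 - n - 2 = (n - 2)*(n + 1)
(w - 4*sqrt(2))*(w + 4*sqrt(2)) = w^2 - 32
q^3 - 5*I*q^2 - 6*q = q*(q - 3*I)*(q - 2*I)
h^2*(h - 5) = h^3 - 5*h^2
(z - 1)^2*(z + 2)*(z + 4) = z^4 + 4*z^3 - 3*z^2 - 10*z + 8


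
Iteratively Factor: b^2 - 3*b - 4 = (b + 1)*(b - 4)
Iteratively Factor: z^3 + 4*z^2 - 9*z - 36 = (z + 3)*(z^2 + z - 12) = (z + 3)*(z + 4)*(z - 3)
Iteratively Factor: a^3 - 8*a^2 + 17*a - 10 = (a - 1)*(a^2 - 7*a + 10) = (a - 2)*(a - 1)*(a - 5)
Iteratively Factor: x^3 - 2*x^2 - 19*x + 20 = (x - 1)*(x^2 - x - 20) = (x - 1)*(x + 4)*(x - 5)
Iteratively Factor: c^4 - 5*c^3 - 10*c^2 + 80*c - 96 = (c - 4)*(c^3 - c^2 - 14*c + 24) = (c - 4)*(c - 3)*(c^2 + 2*c - 8) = (c - 4)*(c - 3)*(c + 4)*(c - 2)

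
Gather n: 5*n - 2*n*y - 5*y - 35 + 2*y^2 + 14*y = n*(5 - 2*y) + 2*y^2 + 9*y - 35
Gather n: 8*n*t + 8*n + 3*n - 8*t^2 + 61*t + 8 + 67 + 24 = n*(8*t + 11) - 8*t^2 + 61*t + 99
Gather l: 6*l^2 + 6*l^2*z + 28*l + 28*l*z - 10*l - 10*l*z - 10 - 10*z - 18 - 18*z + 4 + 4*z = l^2*(6*z + 6) + l*(18*z + 18) - 24*z - 24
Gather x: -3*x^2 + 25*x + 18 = -3*x^2 + 25*x + 18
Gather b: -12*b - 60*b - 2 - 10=-72*b - 12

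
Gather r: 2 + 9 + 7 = 18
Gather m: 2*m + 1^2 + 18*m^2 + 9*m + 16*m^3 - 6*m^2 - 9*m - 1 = 16*m^3 + 12*m^2 + 2*m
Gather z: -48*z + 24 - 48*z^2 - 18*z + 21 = -48*z^2 - 66*z + 45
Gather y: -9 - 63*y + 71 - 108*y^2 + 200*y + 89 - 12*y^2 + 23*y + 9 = -120*y^2 + 160*y + 160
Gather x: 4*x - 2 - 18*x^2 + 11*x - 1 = -18*x^2 + 15*x - 3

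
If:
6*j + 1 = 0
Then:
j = -1/6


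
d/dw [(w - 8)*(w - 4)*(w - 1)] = 3*w^2 - 26*w + 44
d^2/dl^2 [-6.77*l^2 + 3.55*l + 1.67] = -13.5400000000000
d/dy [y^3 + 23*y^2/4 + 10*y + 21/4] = 3*y^2 + 23*y/2 + 10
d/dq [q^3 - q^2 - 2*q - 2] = 3*q^2 - 2*q - 2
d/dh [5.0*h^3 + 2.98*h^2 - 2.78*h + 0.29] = 15.0*h^2 + 5.96*h - 2.78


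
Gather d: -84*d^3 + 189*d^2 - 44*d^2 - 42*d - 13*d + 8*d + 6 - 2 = -84*d^3 + 145*d^2 - 47*d + 4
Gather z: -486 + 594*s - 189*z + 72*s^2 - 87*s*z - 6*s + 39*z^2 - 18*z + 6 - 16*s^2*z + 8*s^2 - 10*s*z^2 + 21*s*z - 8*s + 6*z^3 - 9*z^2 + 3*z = 80*s^2 + 580*s + 6*z^3 + z^2*(30 - 10*s) + z*(-16*s^2 - 66*s - 204) - 480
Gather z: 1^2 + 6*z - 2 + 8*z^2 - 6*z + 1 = 8*z^2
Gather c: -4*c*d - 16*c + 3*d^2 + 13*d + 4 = c*(-4*d - 16) + 3*d^2 + 13*d + 4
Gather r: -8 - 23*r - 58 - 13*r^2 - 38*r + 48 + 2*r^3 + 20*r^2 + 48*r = 2*r^3 + 7*r^2 - 13*r - 18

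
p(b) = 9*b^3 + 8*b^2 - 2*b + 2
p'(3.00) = 289.00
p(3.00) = 311.00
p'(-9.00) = 2041.00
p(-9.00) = -5893.00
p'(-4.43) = 456.99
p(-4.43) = -614.59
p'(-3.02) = 195.93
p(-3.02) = -166.89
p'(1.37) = 70.60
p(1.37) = 37.42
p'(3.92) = 475.61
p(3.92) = 659.22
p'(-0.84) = 3.61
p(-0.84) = 3.99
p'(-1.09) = 12.64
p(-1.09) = 2.03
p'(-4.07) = 380.13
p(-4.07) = -464.11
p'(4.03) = 500.98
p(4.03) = 712.92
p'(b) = 27*b^2 + 16*b - 2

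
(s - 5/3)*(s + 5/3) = s^2 - 25/9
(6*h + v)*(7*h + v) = 42*h^2 + 13*h*v + v^2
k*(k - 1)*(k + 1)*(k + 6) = k^4 + 6*k^3 - k^2 - 6*k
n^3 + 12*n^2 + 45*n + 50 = (n + 2)*(n + 5)^2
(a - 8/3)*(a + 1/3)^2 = a^3 - 2*a^2 - 5*a/3 - 8/27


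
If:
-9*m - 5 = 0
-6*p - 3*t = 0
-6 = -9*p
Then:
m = -5/9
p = 2/3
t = -4/3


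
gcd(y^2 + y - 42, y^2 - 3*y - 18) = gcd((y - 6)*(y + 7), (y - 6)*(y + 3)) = y - 6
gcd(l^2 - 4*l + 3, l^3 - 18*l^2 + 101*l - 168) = l - 3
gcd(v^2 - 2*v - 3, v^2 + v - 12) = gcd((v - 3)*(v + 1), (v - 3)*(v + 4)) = v - 3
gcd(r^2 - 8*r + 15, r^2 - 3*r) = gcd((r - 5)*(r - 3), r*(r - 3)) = r - 3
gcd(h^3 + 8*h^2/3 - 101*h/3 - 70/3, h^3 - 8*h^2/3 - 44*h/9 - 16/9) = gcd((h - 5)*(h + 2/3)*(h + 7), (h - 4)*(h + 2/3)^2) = h + 2/3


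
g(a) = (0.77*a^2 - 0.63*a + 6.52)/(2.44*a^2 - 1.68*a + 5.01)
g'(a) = (1.68 - 4.88*a)*(0.77*a^2 - 0.63*a + 6.52)/(2.44*a^2 - 1.68*a + 5.01)^2 + (1.54*a - 0.63)/(2.44*a^2 - 1.68*a + 5.01) = (0.243600000000001*a^2 - 24.1022*a + 7.7973)/(5.9536*a^4 - 8.1984*a^3 + 27.2712*a^2 - 16.8336*a + 25.1001)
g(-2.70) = 0.51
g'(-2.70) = 0.10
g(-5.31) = 0.38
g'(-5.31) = 0.02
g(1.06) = 1.13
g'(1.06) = -0.49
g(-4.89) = 0.39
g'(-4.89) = 0.03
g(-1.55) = 0.69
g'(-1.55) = 0.25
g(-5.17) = 0.38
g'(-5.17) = 0.02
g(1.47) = 0.93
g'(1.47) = -0.44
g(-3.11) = 0.47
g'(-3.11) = 0.07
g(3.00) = 0.53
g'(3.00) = -0.13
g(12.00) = 0.33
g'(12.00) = -0.00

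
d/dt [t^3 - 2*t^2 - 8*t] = 3*t^2 - 4*t - 8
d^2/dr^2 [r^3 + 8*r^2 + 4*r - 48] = 6*r + 16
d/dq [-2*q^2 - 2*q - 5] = -4*q - 2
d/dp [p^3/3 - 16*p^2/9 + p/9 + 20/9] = p^2 - 32*p/9 + 1/9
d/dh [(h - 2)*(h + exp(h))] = h + (h - 2)*(exp(h) + 1) + exp(h)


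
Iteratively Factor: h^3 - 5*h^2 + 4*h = (h - 4)*(h^2 - h) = (h - 4)*(h - 1)*(h)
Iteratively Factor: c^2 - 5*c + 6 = (c - 2)*(c - 3)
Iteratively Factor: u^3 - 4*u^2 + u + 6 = (u - 3)*(u^2 - u - 2) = (u - 3)*(u + 1)*(u - 2)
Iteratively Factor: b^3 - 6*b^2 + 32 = (b + 2)*(b^2 - 8*b + 16) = (b - 4)*(b + 2)*(b - 4)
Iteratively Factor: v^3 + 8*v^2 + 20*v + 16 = (v + 4)*(v^2 + 4*v + 4) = (v + 2)*(v + 4)*(v + 2)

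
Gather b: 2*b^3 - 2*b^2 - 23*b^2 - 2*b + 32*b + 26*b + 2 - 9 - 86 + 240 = 2*b^3 - 25*b^2 + 56*b + 147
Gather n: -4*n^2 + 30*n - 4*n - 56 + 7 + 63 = -4*n^2 + 26*n + 14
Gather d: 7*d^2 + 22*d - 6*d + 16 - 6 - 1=7*d^2 + 16*d + 9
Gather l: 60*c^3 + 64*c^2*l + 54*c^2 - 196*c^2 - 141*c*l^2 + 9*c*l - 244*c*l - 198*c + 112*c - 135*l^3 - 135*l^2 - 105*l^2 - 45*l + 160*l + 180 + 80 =60*c^3 - 142*c^2 - 86*c - 135*l^3 + l^2*(-141*c - 240) + l*(64*c^2 - 235*c + 115) + 260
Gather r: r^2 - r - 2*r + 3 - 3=r^2 - 3*r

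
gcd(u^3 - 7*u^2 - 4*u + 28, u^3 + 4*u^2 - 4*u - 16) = u^2 - 4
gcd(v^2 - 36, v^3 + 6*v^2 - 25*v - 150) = v + 6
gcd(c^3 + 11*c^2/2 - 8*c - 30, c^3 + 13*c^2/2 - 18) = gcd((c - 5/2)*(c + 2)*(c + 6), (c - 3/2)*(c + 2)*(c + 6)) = c^2 + 8*c + 12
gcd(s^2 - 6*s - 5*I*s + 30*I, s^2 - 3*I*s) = 1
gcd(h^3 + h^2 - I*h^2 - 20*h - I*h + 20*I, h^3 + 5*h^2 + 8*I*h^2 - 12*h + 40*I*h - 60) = h + 5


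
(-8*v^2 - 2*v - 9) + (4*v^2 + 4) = -4*v^2 - 2*v - 5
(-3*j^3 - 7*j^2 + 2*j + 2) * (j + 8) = -3*j^4 - 31*j^3 - 54*j^2 + 18*j + 16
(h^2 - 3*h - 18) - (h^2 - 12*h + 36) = 9*h - 54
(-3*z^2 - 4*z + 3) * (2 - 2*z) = 6*z^3 + 2*z^2 - 14*z + 6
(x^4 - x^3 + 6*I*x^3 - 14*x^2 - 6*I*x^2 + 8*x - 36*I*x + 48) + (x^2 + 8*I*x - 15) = x^4 - x^3 + 6*I*x^3 - 13*x^2 - 6*I*x^2 + 8*x - 28*I*x + 33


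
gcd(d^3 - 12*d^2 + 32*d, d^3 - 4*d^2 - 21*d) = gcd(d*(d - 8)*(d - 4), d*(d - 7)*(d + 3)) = d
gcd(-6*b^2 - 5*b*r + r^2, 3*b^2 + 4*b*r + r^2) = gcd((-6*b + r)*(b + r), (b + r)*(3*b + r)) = b + r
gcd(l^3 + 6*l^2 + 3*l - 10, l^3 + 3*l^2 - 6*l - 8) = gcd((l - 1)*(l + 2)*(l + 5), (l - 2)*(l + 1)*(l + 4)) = 1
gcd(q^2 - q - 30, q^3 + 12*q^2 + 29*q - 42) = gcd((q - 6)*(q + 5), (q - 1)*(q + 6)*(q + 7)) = 1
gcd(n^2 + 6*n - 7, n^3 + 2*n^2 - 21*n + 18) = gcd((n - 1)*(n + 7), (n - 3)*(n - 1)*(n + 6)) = n - 1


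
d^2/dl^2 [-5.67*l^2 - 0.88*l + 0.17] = -11.3400000000000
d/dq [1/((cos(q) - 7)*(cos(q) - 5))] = 2*(cos(q) - 6)*sin(q)/((cos(q) - 7)^2*(cos(q) - 5)^2)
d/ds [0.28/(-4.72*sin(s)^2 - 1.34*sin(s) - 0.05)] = (2.6432*sin(s) + 0.3752)*cos(s)/(4.72*sin(s)^2 + 1.34*sin(s) + 0.05)^2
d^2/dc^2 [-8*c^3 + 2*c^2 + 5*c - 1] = 4 - 48*c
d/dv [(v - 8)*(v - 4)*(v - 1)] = 3*v^2 - 26*v + 44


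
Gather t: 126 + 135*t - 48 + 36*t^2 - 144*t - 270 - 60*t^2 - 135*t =-24*t^2 - 144*t - 192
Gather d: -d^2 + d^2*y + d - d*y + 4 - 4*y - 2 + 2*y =d^2*(y - 1) + d*(1 - y) - 2*y + 2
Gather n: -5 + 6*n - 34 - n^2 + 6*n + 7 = -n^2 + 12*n - 32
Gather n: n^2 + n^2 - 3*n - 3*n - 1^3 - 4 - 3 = 2*n^2 - 6*n - 8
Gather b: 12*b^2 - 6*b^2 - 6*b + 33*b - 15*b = 6*b^2 + 12*b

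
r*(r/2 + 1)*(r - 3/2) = r^3/2 + r^2/4 - 3*r/2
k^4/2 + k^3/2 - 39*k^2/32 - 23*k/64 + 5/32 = (k/2 + 1/4)*(k - 5/4)*(k - 1/4)*(k + 2)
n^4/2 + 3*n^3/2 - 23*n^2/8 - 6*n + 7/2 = (n/2 + 1)*(n - 2)*(n - 1/2)*(n + 7/2)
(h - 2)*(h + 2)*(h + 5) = h^3 + 5*h^2 - 4*h - 20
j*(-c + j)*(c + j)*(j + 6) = -c^2*j^2 - 6*c^2*j + j^4 + 6*j^3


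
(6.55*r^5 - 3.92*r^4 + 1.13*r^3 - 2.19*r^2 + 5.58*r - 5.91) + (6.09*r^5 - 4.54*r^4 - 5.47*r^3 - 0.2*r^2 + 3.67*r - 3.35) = 12.64*r^5 - 8.46*r^4 - 4.34*r^3 - 2.39*r^2 + 9.25*r - 9.26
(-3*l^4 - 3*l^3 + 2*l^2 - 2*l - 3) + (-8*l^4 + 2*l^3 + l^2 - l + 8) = -11*l^4 - l^3 + 3*l^2 - 3*l + 5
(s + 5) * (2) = 2*s + 10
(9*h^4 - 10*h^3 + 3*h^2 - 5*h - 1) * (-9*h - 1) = -81*h^5 + 81*h^4 - 17*h^3 + 42*h^2 + 14*h + 1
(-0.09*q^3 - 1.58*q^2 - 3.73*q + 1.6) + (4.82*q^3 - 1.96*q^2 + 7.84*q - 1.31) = 4.73*q^3 - 3.54*q^2 + 4.11*q + 0.29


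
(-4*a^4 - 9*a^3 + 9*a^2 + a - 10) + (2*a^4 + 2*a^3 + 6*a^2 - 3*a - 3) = -2*a^4 - 7*a^3 + 15*a^2 - 2*a - 13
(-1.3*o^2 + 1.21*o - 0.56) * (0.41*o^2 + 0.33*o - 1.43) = -0.533*o^4 + 0.0670999999999999*o^3 + 2.0287*o^2 - 1.9151*o + 0.8008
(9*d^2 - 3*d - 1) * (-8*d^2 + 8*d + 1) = -72*d^4 + 96*d^3 - 7*d^2 - 11*d - 1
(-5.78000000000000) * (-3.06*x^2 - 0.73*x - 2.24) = 17.6868*x^2 + 4.2194*x + 12.9472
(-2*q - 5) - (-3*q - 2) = q - 3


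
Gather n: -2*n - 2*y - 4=-2*n - 2*y - 4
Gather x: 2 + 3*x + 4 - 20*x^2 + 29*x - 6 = -20*x^2 + 32*x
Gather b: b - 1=b - 1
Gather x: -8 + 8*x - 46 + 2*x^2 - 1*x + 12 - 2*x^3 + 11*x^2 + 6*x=-2*x^3 + 13*x^2 + 13*x - 42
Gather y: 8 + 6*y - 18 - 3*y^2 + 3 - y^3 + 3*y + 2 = -y^3 - 3*y^2 + 9*y - 5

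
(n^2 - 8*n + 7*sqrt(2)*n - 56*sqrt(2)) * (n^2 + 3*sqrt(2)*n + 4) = n^4 - 8*n^3 + 10*sqrt(2)*n^3 - 80*sqrt(2)*n^2 + 46*n^2 - 368*n + 28*sqrt(2)*n - 224*sqrt(2)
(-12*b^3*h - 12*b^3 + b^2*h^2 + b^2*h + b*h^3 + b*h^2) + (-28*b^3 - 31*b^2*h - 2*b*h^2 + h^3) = -12*b^3*h - 40*b^3 + b^2*h^2 - 30*b^2*h + b*h^3 - b*h^2 + h^3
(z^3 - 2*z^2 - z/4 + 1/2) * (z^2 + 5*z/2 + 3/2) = z^5 + z^4/2 - 15*z^3/4 - 25*z^2/8 + 7*z/8 + 3/4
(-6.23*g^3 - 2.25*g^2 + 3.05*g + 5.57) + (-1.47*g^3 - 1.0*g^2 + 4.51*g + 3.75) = -7.7*g^3 - 3.25*g^2 + 7.56*g + 9.32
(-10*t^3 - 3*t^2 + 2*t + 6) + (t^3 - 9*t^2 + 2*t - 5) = -9*t^3 - 12*t^2 + 4*t + 1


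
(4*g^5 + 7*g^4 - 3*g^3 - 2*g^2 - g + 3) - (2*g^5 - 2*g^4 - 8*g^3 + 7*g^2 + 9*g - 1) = 2*g^5 + 9*g^4 + 5*g^3 - 9*g^2 - 10*g + 4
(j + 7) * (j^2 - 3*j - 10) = j^3 + 4*j^2 - 31*j - 70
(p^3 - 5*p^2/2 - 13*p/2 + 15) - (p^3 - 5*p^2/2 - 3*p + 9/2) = 21/2 - 7*p/2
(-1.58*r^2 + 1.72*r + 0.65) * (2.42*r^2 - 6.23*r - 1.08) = -3.8236*r^4 + 14.0058*r^3 - 7.4362*r^2 - 5.9071*r - 0.702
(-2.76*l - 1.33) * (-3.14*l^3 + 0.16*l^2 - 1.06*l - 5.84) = 8.6664*l^4 + 3.7346*l^3 + 2.7128*l^2 + 17.5282*l + 7.7672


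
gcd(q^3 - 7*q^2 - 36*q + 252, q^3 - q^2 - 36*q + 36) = q^2 - 36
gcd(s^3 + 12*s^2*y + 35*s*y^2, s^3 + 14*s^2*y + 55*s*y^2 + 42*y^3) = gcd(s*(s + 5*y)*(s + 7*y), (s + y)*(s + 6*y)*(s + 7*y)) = s + 7*y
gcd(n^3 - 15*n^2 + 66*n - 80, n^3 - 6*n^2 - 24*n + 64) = n^2 - 10*n + 16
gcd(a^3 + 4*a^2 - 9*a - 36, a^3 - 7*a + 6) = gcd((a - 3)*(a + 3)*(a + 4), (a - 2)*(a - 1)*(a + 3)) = a + 3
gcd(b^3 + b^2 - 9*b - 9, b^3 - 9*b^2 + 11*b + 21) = b^2 - 2*b - 3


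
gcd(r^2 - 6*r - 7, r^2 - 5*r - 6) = r + 1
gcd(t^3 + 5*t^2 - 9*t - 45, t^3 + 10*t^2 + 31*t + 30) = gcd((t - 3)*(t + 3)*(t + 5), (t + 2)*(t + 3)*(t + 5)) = t^2 + 8*t + 15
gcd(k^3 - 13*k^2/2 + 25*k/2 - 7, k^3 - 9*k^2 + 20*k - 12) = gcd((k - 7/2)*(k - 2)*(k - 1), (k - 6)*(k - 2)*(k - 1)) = k^2 - 3*k + 2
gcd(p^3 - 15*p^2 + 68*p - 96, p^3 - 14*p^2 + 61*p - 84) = p^2 - 7*p + 12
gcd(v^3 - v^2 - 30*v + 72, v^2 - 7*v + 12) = v^2 - 7*v + 12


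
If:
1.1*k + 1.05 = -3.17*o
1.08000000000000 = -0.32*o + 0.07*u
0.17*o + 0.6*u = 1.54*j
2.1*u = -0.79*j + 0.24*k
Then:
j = 0.01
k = 8.18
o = -3.17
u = 0.93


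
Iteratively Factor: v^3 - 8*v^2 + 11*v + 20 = (v + 1)*(v^2 - 9*v + 20) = (v - 4)*(v + 1)*(v - 5)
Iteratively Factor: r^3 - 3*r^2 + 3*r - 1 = (r - 1)*(r^2 - 2*r + 1) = (r - 1)^2*(r - 1)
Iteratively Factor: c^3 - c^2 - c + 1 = (c - 1)*(c^2 - 1) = (c - 1)^2*(c + 1)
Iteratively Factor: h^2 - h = (h)*(h - 1)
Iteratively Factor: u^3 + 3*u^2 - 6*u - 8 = (u + 1)*(u^2 + 2*u - 8) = (u - 2)*(u + 1)*(u + 4)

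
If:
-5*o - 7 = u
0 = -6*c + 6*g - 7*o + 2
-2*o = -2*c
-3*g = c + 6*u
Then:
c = -86/45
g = -604/135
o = -86/45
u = 23/9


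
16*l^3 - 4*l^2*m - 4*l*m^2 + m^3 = (-4*l + m)*(-2*l + m)*(2*l + m)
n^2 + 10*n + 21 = (n + 3)*(n + 7)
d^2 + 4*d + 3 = (d + 1)*(d + 3)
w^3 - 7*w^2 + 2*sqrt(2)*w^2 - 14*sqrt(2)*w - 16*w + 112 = (w - 7)*(w - 2*sqrt(2))*(w + 4*sqrt(2))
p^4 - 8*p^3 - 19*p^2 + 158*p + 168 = (p - 7)*(p - 6)*(p + 1)*(p + 4)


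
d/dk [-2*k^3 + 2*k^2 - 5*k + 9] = -6*k^2 + 4*k - 5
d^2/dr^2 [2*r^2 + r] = 4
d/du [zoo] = 0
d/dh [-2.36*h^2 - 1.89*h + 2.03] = -4.72*h - 1.89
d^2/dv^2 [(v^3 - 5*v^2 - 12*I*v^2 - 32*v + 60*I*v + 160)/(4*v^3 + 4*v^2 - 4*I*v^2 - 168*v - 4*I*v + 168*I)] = (v^6*(-6 - 11*I) + v^5*(30 + 183*I) + v^4*(450 - 1503*I) + v^3*(-2518 + 2473*I) + v^2*(-5796 + 3474*I) + v*(-14340 - 4008*I) + 179684 - 31080*I)/(2*v^9 + v^8*(6 - 6*I) + v^7*(-252 - 18*I) + v^6*(-520 + 740*I) + v^5*(11070 + 1512*I) + v^4*(12090 - 31242*I) + v^3*(-179172 - 32254*I) + v^2*(-31752 + 454860*I) + v*(444528 + 10584*I) - 148176*I)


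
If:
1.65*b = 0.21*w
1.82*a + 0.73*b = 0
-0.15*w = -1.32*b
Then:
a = 0.00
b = 0.00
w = 0.00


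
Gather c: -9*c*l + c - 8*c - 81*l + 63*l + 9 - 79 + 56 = c*(-9*l - 7) - 18*l - 14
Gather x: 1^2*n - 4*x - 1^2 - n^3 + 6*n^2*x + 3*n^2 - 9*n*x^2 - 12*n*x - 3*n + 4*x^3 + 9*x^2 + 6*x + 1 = -n^3 + 3*n^2 - 2*n + 4*x^3 + x^2*(9 - 9*n) + x*(6*n^2 - 12*n + 2)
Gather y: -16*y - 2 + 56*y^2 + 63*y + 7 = 56*y^2 + 47*y + 5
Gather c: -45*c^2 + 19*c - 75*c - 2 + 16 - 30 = -45*c^2 - 56*c - 16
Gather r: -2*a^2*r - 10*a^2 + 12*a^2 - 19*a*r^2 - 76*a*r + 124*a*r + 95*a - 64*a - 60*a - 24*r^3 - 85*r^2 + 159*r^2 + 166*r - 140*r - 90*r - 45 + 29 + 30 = 2*a^2 - 29*a - 24*r^3 + r^2*(74 - 19*a) + r*(-2*a^2 + 48*a - 64) + 14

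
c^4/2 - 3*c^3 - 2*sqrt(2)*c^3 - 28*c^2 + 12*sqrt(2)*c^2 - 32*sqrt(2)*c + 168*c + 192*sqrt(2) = (c/2 + sqrt(2))*(c - 6)*(c - 8*sqrt(2))*(c + 2*sqrt(2))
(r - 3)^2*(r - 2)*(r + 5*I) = r^4 - 8*r^3 + 5*I*r^3 + 21*r^2 - 40*I*r^2 - 18*r + 105*I*r - 90*I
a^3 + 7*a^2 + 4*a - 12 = (a - 1)*(a + 2)*(a + 6)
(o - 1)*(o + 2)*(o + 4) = o^3 + 5*o^2 + 2*o - 8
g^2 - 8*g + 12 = (g - 6)*(g - 2)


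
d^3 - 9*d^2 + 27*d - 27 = (d - 3)^3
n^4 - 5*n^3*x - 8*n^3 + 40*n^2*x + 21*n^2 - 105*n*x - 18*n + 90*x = (n - 3)^2*(n - 2)*(n - 5*x)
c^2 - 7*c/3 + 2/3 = (c - 2)*(c - 1/3)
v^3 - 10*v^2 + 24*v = v*(v - 6)*(v - 4)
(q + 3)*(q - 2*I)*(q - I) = q^3 + 3*q^2 - 3*I*q^2 - 2*q - 9*I*q - 6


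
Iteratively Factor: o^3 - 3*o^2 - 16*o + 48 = (o - 4)*(o^2 + o - 12) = (o - 4)*(o - 3)*(o + 4)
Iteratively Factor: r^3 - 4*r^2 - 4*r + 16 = (r + 2)*(r^2 - 6*r + 8) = (r - 4)*(r + 2)*(r - 2)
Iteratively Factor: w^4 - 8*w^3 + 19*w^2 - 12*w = (w)*(w^3 - 8*w^2 + 19*w - 12) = w*(w - 1)*(w^2 - 7*w + 12) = w*(w - 4)*(w - 1)*(w - 3)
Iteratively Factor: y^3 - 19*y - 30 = (y + 2)*(y^2 - 2*y - 15) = (y - 5)*(y + 2)*(y + 3)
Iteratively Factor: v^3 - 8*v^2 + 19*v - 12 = (v - 3)*(v^2 - 5*v + 4) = (v - 3)*(v - 1)*(v - 4)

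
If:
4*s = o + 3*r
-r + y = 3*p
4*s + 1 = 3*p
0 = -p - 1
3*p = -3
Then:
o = -3*y - 13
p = -1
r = y + 3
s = -1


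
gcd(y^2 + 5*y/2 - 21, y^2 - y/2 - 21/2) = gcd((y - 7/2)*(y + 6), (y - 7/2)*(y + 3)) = y - 7/2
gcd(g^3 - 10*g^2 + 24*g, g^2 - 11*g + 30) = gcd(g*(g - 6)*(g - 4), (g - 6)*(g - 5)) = g - 6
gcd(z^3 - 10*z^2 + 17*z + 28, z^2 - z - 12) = z - 4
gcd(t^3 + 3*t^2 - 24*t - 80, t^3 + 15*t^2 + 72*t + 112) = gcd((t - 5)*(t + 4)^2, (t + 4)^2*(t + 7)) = t^2 + 8*t + 16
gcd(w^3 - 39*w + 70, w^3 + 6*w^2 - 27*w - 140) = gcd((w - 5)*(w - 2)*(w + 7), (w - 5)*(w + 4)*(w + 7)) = w^2 + 2*w - 35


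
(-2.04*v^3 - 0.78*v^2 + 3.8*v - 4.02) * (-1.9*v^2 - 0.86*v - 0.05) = 3.876*v^5 + 3.2364*v^4 - 6.4472*v^3 + 4.409*v^2 + 3.2672*v + 0.201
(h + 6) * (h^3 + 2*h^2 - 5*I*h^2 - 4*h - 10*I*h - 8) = h^4 + 8*h^3 - 5*I*h^3 + 8*h^2 - 40*I*h^2 - 32*h - 60*I*h - 48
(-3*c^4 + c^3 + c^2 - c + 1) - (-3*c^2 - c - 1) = -3*c^4 + c^3 + 4*c^2 + 2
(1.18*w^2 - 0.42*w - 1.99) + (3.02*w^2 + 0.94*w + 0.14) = 4.2*w^2 + 0.52*w - 1.85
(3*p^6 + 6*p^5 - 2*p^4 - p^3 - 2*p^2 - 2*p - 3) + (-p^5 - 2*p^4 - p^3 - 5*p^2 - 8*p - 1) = 3*p^6 + 5*p^5 - 4*p^4 - 2*p^3 - 7*p^2 - 10*p - 4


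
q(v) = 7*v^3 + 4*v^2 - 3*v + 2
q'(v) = 21*v^2 + 8*v - 3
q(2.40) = 114.61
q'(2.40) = 137.16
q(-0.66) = 3.71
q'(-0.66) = 0.87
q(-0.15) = 2.52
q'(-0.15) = -3.73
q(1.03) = 10.80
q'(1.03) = 27.52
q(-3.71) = -289.27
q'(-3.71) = 256.37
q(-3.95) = -355.15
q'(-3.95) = 293.05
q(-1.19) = -0.56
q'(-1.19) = 17.22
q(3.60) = 369.63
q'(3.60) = 297.96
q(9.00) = 5402.00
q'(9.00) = 1770.00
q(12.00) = 12638.00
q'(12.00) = 3117.00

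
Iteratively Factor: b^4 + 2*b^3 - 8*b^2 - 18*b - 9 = (b - 3)*(b^3 + 5*b^2 + 7*b + 3) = (b - 3)*(b + 3)*(b^2 + 2*b + 1) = (b - 3)*(b + 1)*(b + 3)*(b + 1)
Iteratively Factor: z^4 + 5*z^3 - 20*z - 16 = (z - 2)*(z^3 + 7*z^2 + 14*z + 8) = (z - 2)*(z + 1)*(z^2 + 6*z + 8) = (z - 2)*(z + 1)*(z + 2)*(z + 4)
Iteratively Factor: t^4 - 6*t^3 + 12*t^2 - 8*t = (t - 2)*(t^3 - 4*t^2 + 4*t) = (t - 2)^2*(t^2 - 2*t) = (t - 2)^3*(t)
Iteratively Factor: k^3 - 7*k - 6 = (k + 1)*(k^2 - k - 6) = (k + 1)*(k + 2)*(k - 3)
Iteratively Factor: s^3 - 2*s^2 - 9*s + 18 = (s - 2)*(s^2 - 9) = (s - 2)*(s + 3)*(s - 3)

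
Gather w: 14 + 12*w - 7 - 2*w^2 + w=-2*w^2 + 13*w + 7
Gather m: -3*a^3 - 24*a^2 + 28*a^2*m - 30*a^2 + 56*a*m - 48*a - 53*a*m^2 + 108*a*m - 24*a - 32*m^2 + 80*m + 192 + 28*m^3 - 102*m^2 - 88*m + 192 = -3*a^3 - 54*a^2 - 72*a + 28*m^3 + m^2*(-53*a - 134) + m*(28*a^2 + 164*a - 8) + 384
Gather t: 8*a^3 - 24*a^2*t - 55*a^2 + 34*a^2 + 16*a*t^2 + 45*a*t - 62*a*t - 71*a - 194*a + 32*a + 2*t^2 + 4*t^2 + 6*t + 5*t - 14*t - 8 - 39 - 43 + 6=8*a^3 - 21*a^2 - 233*a + t^2*(16*a + 6) + t*(-24*a^2 - 17*a - 3) - 84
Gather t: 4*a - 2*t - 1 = 4*a - 2*t - 1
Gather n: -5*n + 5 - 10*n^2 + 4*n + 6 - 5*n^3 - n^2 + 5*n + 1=-5*n^3 - 11*n^2 + 4*n + 12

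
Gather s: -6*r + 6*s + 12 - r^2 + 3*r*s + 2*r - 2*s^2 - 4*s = -r^2 - 4*r - 2*s^2 + s*(3*r + 2) + 12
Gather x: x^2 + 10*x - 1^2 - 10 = x^2 + 10*x - 11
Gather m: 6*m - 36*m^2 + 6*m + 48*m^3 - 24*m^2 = 48*m^3 - 60*m^2 + 12*m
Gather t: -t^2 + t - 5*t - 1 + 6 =-t^2 - 4*t + 5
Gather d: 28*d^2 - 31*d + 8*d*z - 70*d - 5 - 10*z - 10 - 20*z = 28*d^2 + d*(8*z - 101) - 30*z - 15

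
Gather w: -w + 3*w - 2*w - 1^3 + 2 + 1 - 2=0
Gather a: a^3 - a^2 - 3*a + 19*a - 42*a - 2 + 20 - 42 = a^3 - a^2 - 26*a - 24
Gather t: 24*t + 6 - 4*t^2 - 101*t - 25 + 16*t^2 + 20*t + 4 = 12*t^2 - 57*t - 15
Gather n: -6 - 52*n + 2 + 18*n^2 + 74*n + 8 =18*n^2 + 22*n + 4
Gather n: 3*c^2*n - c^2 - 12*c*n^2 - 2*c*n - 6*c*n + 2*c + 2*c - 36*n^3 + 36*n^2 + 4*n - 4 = -c^2 + 4*c - 36*n^3 + n^2*(36 - 12*c) + n*(3*c^2 - 8*c + 4) - 4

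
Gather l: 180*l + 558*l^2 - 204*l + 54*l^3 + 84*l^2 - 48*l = 54*l^3 + 642*l^2 - 72*l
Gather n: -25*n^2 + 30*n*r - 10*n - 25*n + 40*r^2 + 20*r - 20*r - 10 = -25*n^2 + n*(30*r - 35) + 40*r^2 - 10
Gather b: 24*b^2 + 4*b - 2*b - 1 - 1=24*b^2 + 2*b - 2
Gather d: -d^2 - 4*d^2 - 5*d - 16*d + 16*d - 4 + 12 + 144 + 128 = -5*d^2 - 5*d + 280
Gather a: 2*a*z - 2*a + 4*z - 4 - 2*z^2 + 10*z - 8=a*(2*z - 2) - 2*z^2 + 14*z - 12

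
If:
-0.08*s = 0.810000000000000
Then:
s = -10.12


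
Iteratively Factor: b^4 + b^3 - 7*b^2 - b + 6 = (b - 2)*(b^3 + 3*b^2 - b - 3) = (b - 2)*(b + 1)*(b^2 + 2*b - 3) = (b - 2)*(b - 1)*(b + 1)*(b + 3)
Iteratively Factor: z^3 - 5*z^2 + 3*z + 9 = (z + 1)*(z^2 - 6*z + 9) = (z - 3)*(z + 1)*(z - 3)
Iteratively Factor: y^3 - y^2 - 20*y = (y)*(y^2 - y - 20) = y*(y + 4)*(y - 5)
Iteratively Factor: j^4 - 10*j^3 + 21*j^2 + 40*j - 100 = (j + 2)*(j^3 - 12*j^2 + 45*j - 50) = (j - 2)*(j + 2)*(j^2 - 10*j + 25) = (j - 5)*(j - 2)*(j + 2)*(j - 5)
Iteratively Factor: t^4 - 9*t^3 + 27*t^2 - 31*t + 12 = (t - 1)*(t^3 - 8*t^2 + 19*t - 12) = (t - 4)*(t - 1)*(t^2 - 4*t + 3) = (t - 4)*(t - 3)*(t - 1)*(t - 1)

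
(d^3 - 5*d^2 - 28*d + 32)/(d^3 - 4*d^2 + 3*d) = (d^2 - 4*d - 32)/(d*(d - 3))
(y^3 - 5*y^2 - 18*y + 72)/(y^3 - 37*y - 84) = (y^2 - 9*y + 18)/(y^2 - 4*y - 21)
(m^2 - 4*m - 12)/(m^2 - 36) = (m + 2)/(m + 6)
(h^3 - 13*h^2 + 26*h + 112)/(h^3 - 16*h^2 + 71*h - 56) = (h + 2)/(h - 1)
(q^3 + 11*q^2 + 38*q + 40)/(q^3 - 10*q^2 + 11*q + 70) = (q^2 + 9*q + 20)/(q^2 - 12*q + 35)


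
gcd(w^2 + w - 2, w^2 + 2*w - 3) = w - 1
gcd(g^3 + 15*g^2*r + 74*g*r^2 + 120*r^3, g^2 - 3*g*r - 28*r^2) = g + 4*r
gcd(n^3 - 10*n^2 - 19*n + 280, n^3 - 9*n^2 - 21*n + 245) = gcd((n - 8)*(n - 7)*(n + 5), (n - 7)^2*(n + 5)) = n^2 - 2*n - 35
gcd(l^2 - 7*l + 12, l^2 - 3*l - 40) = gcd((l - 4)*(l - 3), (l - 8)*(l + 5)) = 1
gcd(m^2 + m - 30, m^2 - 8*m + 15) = m - 5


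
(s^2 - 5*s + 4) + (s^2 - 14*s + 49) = 2*s^2 - 19*s + 53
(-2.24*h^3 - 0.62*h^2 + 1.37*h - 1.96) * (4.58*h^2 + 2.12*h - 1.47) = -10.2592*h^5 - 7.5884*h^4 + 8.253*h^3 - 5.161*h^2 - 6.1691*h + 2.8812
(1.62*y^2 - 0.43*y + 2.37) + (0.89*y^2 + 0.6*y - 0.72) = 2.51*y^2 + 0.17*y + 1.65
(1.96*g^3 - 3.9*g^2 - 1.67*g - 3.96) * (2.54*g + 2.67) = 4.9784*g^4 - 4.6728*g^3 - 14.6548*g^2 - 14.5173*g - 10.5732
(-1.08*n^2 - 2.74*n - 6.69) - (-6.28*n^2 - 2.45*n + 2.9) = 5.2*n^2 - 0.29*n - 9.59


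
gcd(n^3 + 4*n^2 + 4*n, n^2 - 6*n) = n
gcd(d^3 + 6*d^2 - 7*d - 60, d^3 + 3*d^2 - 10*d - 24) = d^2 + d - 12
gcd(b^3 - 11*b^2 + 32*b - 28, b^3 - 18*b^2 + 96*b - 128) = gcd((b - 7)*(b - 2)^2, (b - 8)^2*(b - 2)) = b - 2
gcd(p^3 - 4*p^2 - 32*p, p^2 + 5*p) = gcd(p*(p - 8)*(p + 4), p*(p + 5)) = p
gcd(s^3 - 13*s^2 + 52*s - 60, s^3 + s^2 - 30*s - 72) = s - 6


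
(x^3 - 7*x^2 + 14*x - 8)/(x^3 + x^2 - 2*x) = (x^2 - 6*x + 8)/(x*(x + 2))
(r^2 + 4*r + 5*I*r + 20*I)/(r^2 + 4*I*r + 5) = (r + 4)/(r - I)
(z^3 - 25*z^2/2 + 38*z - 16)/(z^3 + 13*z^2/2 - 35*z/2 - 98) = (2*z^2 - 17*z + 8)/(2*z^2 + 21*z + 49)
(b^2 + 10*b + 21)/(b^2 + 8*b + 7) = (b + 3)/(b + 1)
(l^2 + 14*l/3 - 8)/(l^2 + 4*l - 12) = (l - 4/3)/(l - 2)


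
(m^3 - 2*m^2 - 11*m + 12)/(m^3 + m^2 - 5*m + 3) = (m - 4)/(m - 1)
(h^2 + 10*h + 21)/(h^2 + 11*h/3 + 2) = 3*(h + 7)/(3*h + 2)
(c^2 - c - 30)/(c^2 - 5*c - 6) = (c + 5)/(c + 1)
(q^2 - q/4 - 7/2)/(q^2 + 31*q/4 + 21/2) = (q - 2)/(q + 6)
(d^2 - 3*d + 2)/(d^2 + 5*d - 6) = (d - 2)/(d + 6)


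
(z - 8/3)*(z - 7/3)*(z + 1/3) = z^3 - 14*z^2/3 + 41*z/9 + 56/27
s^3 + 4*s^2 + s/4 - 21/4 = (s - 1)*(s + 3/2)*(s + 7/2)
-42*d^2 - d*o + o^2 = (-7*d + o)*(6*d + o)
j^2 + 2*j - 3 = (j - 1)*(j + 3)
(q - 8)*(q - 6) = q^2 - 14*q + 48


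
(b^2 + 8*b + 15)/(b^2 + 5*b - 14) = (b^2 + 8*b + 15)/(b^2 + 5*b - 14)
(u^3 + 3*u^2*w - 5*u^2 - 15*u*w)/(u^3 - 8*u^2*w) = (u^2 + 3*u*w - 5*u - 15*w)/(u*(u - 8*w))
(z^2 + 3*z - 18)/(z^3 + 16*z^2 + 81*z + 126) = (z - 3)/(z^2 + 10*z + 21)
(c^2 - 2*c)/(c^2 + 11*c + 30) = c*(c - 2)/(c^2 + 11*c + 30)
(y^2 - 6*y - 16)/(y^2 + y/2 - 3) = 2*(y - 8)/(2*y - 3)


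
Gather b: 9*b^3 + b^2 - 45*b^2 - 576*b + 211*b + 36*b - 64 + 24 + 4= 9*b^3 - 44*b^2 - 329*b - 36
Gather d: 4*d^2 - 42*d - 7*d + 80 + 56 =4*d^2 - 49*d + 136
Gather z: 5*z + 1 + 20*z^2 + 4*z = 20*z^2 + 9*z + 1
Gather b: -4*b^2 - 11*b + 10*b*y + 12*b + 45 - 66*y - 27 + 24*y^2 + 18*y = -4*b^2 + b*(10*y + 1) + 24*y^2 - 48*y + 18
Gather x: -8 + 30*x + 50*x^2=50*x^2 + 30*x - 8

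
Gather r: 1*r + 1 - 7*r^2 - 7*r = -7*r^2 - 6*r + 1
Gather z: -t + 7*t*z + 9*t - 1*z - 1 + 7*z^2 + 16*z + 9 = 8*t + 7*z^2 + z*(7*t + 15) + 8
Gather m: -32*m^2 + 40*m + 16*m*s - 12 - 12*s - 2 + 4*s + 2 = -32*m^2 + m*(16*s + 40) - 8*s - 12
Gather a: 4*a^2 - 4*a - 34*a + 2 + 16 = 4*a^2 - 38*a + 18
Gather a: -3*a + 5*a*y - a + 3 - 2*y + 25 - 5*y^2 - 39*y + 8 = a*(5*y - 4) - 5*y^2 - 41*y + 36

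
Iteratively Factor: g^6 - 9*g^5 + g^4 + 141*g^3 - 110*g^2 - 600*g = (g + 3)*(g^5 - 12*g^4 + 37*g^3 + 30*g^2 - 200*g) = (g + 2)*(g + 3)*(g^4 - 14*g^3 + 65*g^2 - 100*g) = g*(g + 2)*(g + 3)*(g^3 - 14*g^2 + 65*g - 100) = g*(g - 4)*(g + 2)*(g + 3)*(g^2 - 10*g + 25) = g*(g - 5)*(g - 4)*(g + 2)*(g + 3)*(g - 5)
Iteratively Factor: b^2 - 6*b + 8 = (b - 2)*(b - 4)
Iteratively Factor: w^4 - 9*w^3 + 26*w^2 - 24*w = (w - 4)*(w^3 - 5*w^2 + 6*w) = w*(w - 4)*(w^2 - 5*w + 6) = w*(w - 4)*(w - 2)*(w - 3)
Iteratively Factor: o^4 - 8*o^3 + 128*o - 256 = (o - 4)*(o^3 - 4*o^2 - 16*o + 64) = (o - 4)^2*(o^2 - 16) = (o - 4)^2*(o + 4)*(o - 4)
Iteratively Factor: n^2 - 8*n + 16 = (n - 4)*(n - 4)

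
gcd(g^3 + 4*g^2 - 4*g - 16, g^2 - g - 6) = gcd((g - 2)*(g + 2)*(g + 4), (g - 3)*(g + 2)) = g + 2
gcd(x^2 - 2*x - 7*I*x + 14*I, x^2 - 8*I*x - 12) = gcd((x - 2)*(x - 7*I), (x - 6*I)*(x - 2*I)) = 1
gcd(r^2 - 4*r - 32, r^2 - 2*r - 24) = r + 4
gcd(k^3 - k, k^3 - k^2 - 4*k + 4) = k - 1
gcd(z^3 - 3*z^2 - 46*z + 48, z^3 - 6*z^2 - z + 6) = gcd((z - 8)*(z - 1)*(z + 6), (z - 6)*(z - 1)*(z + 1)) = z - 1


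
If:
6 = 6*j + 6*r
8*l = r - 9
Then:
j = 1 - r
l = r/8 - 9/8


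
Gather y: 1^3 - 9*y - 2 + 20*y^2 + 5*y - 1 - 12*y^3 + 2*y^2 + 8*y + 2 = -12*y^3 + 22*y^2 + 4*y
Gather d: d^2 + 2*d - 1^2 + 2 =d^2 + 2*d + 1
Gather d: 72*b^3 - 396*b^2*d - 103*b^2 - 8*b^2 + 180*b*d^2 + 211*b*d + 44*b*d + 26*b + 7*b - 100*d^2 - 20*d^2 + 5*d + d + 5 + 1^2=72*b^3 - 111*b^2 + 33*b + d^2*(180*b - 120) + d*(-396*b^2 + 255*b + 6) + 6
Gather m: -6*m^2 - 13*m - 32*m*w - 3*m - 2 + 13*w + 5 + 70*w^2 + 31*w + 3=-6*m^2 + m*(-32*w - 16) + 70*w^2 + 44*w + 6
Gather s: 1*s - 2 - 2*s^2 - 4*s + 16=-2*s^2 - 3*s + 14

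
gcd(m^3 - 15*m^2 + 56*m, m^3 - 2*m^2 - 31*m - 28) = m - 7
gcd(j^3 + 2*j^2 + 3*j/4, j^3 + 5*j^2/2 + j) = j^2 + j/2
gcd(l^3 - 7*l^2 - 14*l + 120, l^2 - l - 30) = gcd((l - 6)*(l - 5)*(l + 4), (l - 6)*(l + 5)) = l - 6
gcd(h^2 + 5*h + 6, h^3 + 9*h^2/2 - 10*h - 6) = 1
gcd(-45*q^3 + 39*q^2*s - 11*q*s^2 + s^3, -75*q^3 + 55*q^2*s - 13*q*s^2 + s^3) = 15*q^2 - 8*q*s + s^2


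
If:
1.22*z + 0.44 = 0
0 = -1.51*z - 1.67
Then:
No Solution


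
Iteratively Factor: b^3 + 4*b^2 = (b)*(b^2 + 4*b) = b*(b + 4)*(b)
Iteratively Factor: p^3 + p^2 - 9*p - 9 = (p + 3)*(p^2 - 2*p - 3) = (p - 3)*(p + 3)*(p + 1)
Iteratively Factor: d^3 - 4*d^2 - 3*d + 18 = (d - 3)*(d^2 - d - 6) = (d - 3)*(d + 2)*(d - 3)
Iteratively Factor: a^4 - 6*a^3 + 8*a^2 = (a)*(a^3 - 6*a^2 + 8*a) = a*(a - 4)*(a^2 - 2*a) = a^2*(a - 4)*(a - 2)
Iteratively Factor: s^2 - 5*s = (s - 5)*(s)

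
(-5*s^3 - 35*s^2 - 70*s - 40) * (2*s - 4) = -10*s^4 - 50*s^3 + 200*s + 160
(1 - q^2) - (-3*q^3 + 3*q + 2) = 3*q^3 - q^2 - 3*q - 1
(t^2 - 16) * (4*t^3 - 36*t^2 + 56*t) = 4*t^5 - 36*t^4 - 8*t^3 + 576*t^2 - 896*t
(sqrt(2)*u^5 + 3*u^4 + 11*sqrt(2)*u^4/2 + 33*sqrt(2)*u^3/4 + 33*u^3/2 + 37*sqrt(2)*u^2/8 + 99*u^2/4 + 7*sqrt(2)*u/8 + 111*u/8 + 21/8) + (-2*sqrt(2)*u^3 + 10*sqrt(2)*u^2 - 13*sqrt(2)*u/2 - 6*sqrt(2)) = sqrt(2)*u^5 + 3*u^4 + 11*sqrt(2)*u^4/2 + 25*sqrt(2)*u^3/4 + 33*u^3/2 + 117*sqrt(2)*u^2/8 + 99*u^2/4 - 45*sqrt(2)*u/8 + 111*u/8 - 6*sqrt(2) + 21/8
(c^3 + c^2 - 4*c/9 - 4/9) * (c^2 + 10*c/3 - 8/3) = c^5 + 13*c^4/3 + 2*c^3/9 - 124*c^2/27 - 8*c/27 + 32/27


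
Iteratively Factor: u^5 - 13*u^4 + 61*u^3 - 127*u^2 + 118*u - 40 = (u - 4)*(u^4 - 9*u^3 + 25*u^2 - 27*u + 10) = (u - 4)*(u - 2)*(u^3 - 7*u^2 + 11*u - 5) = (u - 4)*(u - 2)*(u - 1)*(u^2 - 6*u + 5) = (u - 5)*(u - 4)*(u - 2)*(u - 1)*(u - 1)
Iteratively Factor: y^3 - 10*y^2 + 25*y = (y)*(y^2 - 10*y + 25) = y*(y - 5)*(y - 5)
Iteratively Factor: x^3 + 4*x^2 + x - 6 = (x + 3)*(x^2 + x - 2) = (x + 2)*(x + 3)*(x - 1)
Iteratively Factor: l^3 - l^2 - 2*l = (l - 2)*(l^2 + l) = l*(l - 2)*(l + 1)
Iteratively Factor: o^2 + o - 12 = (o + 4)*(o - 3)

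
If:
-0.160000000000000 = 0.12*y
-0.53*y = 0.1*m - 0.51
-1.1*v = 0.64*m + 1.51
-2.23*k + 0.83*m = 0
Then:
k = 4.53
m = 12.17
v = -8.45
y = -1.33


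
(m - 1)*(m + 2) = m^2 + m - 2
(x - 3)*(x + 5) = x^2 + 2*x - 15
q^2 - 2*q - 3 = (q - 3)*(q + 1)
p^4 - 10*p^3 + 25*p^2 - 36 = (p - 6)*(p - 3)*(p - 2)*(p + 1)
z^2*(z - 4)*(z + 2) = z^4 - 2*z^3 - 8*z^2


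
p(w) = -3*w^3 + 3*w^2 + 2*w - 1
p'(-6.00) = -358.00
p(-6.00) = 743.00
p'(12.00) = -1222.00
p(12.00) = -4729.00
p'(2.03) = -22.91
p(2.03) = -9.67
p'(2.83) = -53.10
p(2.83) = -39.31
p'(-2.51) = -69.76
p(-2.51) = 60.32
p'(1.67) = -13.08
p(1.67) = -3.27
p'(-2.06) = -48.55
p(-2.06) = 33.84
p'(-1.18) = -17.61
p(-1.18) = 5.75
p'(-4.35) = -194.40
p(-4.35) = 294.01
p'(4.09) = -124.01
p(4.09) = -147.89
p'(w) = -9*w^2 + 6*w + 2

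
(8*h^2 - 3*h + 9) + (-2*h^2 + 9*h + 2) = 6*h^2 + 6*h + 11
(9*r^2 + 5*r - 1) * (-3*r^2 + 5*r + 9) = -27*r^4 + 30*r^3 + 109*r^2 + 40*r - 9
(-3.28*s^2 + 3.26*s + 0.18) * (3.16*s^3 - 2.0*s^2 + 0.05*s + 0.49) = -10.3648*s^5 + 16.8616*s^4 - 6.1152*s^3 - 1.8042*s^2 + 1.6064*s + 0.0882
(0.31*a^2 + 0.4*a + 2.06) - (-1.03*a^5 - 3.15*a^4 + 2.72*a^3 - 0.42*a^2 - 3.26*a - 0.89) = 1.03*a^5 + 3.15*a^4 - 2.72*a^3 + 0.73*a^2 + 3.66*a + 2.95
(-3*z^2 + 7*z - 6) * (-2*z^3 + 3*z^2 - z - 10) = 6*z^5 - 23*z^4 + 36*z^3 + 5*z^2 - 64*z + 60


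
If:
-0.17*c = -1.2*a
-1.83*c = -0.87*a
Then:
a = 0.00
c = 0.00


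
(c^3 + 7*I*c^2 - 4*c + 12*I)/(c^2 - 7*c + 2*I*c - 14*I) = (c^2 + 5*I*c + 6)/(c - 7)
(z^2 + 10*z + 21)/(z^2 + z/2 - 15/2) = 2*(z + 7)/(2*z - 5)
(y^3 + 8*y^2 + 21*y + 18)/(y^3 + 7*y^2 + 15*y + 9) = (y + 2)/(y + 1)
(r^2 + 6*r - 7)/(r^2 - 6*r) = (r^2 + 6*r - 7)/(r*(r - 6))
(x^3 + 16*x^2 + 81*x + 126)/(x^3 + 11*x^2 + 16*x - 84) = (x + 3)/(x - 2)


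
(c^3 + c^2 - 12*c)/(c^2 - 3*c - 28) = c*(c - 3)/(c - 7)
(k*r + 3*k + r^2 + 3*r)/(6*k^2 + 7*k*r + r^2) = (r + 3)/(6*k + r)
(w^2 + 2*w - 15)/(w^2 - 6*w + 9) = (w + 5)/(w - 3)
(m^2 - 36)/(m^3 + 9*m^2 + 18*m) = (m - 6)/(m*(m + 3))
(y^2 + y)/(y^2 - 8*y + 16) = y*(y + 1)/(y^2 - 8*y + 16)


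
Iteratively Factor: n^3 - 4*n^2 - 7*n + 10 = (n - 1)*(n^2 - 3*n - 10) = (n - 5)*(n - 1)*(n + 2)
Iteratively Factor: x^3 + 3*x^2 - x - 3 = (x - 1)*(x^2 + 4*x + 3) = (x - 1)*(x + 1)*(x + 3)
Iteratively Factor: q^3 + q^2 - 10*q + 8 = (q - 1)*(q^2 + 2*q - 8) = (q - 2)*(q - 1)*(q + 4)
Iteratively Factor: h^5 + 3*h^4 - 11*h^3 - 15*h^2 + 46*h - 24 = (h - 2)*(h^4 + 5*h^3 - h^2 - 17*h + 12) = (h - 2)*(h + 3)*(h^3 + 2*h^2 - 7*h + 4) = (h - 2)*(h - 1)*(h + 3)*(h^2 + 3*h - 4) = (h - 2)*(h - 1)^2*(h + 3)*(h + 4)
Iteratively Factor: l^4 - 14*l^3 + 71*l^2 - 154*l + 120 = (l - 5)*(l^3 - 9*l^2 + 26*l - 24) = (l - 5)*(l - 3)*(l^2 - 6*l + 8) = (l - 5)*(l - 3)*(l - 2)*(l - 4)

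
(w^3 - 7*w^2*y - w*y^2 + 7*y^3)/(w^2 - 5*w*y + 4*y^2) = (-w^2 + 6*w*y + 7*y^2)/(-w + 4*y)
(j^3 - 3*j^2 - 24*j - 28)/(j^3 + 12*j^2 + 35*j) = (j^3 - 3*j^2 - 24*j - 28)/(j*(j^2 + 12*j + 35))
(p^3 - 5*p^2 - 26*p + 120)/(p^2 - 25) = (p^2 - 10*p + 24)/(p - 5)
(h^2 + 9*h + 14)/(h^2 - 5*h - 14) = (h + 7)/(h - 7)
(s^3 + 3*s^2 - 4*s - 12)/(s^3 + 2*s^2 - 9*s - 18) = (s - 2)/(s - 3)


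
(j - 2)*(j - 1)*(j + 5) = j^3 + 2*j^2 - 13*j + 10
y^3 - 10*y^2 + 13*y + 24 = (y - 8)*(y - 3)*(y + 1)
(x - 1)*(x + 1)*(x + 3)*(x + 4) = x^4 + 7*x^3 + 11*x^2 - 7*x - 12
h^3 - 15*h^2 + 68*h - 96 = (h - 8)*(h - 4)*(h - 3)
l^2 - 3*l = l*(l - 3)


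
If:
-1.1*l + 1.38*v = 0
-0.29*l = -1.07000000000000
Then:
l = 3.69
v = 2.94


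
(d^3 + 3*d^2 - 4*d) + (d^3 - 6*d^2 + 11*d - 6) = 2*d^3 - 3*d^2 + 7*d - 6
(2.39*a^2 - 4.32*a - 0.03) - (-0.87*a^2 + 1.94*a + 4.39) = 3.26*a^2 - 6.26*a - 4.42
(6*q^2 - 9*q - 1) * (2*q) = 12*q^3 - 18*q^2 - 2*q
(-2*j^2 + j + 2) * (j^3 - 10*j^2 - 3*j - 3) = -2*j^5 + 21*j^4 - 2*j^3 - 17*j^2 - 9*j - 6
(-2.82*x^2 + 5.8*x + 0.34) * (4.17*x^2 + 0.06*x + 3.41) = -11.7594*x^4 + 24.0168*x^3 - 7.8504*x^2 + 19.7984*x + 1.1594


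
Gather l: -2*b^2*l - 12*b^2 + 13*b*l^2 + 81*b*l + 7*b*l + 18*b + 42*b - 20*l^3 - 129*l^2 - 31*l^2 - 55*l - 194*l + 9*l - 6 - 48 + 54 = -12*b^2 + 60*b - 20*l^3 + l^2*(13*b - 160) + l*(-2*b^2 + 88*b - 240)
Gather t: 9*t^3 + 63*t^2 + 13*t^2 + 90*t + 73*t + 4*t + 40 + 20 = 9*t^3 + 76*t^2 + 167*t + 60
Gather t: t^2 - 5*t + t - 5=t^2 - 4*t - 5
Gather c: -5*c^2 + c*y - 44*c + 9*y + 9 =-5*c^2 + c*(y - 44) + 9*y + 9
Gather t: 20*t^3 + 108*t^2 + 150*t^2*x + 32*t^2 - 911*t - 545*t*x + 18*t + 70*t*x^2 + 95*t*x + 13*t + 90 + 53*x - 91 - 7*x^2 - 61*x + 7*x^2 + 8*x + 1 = 20*t^3 + t^2*(150*x + 140) + t*(70*x^2 - 450*x - 880)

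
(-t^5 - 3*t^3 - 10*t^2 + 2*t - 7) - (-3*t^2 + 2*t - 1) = -t^5 - 3*t^3 - 7*t^2 - 6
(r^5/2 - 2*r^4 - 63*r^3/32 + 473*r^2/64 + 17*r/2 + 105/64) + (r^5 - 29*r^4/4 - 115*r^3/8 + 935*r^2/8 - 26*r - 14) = 3*r^5/2 - 37*r^4/4 - 523*r^3/32 + 7953*r^2/64 - 35*r/2 - 791/64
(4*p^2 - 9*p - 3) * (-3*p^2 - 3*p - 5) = -12*p^4 + 15*p^3 + 16*p^2 + 54*p + 15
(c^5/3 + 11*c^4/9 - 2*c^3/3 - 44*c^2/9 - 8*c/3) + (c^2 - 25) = c^5/3 + 11*c^4/9 - 2*c^3/3 - 35*c^2/9 - 8*c/3 - 25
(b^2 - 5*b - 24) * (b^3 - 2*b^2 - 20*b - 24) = b^5 - 7*b^4 - 34*b^3 + 124*b^2 + 600*b + 576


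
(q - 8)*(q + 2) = q^2 - 6*q - 16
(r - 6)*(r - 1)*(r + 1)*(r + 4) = r^4 - 2*r^3 - 25*r^2 + 2*r + 24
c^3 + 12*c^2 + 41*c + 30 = (c + 1)*(c + 5)*(c + 6)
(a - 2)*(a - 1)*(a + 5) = a^3 + 2*a^2 - 13*a + 10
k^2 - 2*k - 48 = (k - 8)*(k + 6)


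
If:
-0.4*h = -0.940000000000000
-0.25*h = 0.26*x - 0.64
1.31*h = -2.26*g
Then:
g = -1.36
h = 2.35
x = 0.20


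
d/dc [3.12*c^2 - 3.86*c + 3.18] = 6.24*c - 3.86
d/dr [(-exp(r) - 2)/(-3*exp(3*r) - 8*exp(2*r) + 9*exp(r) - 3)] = (-(exp(r) + 2)*(9*exp(2*r) + 16*exp(r) - 9) + 3*exp(3*r) + 8*exp(2*r) - 9*exp(r) + 3)*exp(r)/(3*exp(3*r) + 8*exp(2*r) - 9*exp(r) + 3)^2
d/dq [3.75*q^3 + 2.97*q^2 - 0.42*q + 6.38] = 11.25*q^2 + 5.94*q - 0.42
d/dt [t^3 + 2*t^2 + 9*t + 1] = 3*t^2 + 4*t + 9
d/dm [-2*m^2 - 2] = -4*m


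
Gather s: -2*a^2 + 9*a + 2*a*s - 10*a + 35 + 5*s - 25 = -2*a^2 - a + s*(2*a + 5) + 10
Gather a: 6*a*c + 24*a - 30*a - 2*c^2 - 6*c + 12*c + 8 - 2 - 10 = a*(6*c - 6) - 2*c^2 + 6*c - 4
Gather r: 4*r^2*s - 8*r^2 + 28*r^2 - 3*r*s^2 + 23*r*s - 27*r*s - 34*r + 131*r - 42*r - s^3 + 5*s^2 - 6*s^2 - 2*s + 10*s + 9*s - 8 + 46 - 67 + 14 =r^2*(4*s + 20) + r*(-3*s^2 - 4*s + 55) - s^3 - s^2 + 17*s - 15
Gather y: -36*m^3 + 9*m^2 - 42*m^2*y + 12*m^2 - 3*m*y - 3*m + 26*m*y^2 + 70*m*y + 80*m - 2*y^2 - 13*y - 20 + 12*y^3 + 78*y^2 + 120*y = -36*m^3 + 21*m^2 + 77*m + 12*y^3 + y^2*(26*m + 76) + y*(-42*m^2 + 67*m + 107) - 20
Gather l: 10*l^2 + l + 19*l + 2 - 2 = 10*l^2 + 20*l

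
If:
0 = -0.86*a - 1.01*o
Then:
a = -1.17441860465116*o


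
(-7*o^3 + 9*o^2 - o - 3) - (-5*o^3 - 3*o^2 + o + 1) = -2*o^3 + 12*o^2 - 2*o - 4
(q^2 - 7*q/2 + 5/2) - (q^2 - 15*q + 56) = 23*q/2 - 107/2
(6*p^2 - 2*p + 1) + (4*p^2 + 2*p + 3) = 10*p^2 + 4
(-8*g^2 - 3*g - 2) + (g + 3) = -8*g^2 - 2*g + 1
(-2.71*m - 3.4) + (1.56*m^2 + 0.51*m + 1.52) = 1.56*m^2 - 2.2*m - 1.88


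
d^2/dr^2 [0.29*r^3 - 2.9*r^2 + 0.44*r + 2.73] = 1.74*r - 5.8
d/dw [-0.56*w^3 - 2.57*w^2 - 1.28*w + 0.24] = -1.68*w^2 - 5.14*w - 1.28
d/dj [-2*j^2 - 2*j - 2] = -4*j - 2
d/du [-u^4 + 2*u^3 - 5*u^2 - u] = -4*u^3 + 6*u^2 - 10*u - 1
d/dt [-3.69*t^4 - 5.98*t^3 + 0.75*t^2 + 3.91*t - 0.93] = -14.76*t^3 - 17.94*t^2 + 1.5*t + 3.91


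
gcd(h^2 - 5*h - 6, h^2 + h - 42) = h - 6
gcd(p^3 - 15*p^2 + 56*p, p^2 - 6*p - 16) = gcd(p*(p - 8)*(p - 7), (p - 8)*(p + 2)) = p - 8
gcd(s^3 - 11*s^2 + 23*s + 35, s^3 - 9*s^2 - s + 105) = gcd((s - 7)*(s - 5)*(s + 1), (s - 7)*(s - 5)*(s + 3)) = s^2 - 12*s + 35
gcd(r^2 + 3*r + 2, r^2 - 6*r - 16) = r + 2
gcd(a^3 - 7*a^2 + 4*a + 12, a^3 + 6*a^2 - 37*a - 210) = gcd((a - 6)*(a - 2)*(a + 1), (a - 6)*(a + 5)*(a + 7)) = a - 6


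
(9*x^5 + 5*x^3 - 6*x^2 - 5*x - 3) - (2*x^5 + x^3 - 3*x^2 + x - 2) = 7*x^5 + 4*x^3 - 3*x^2 - 6*x - 1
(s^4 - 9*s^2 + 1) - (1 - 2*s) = s^4 - 9*s^2 + 2*s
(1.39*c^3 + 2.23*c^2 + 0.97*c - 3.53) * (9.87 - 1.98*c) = -2.7522*c^4 + 9.3039*c^3 + 20.0895*c^2 + 16.5633*c - 34.8411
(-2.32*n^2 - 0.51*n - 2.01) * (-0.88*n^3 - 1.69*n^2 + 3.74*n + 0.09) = 2.0416*n^5 + 4.3696*n^4 - 6.0461*n^3 + 1.2807*n^2 - 7.5633*n - 0.1809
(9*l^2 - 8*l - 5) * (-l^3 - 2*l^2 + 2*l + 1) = -9*l^5 - 10*l^4 + 39*l^3 + 3*l^2 - 18*l - 5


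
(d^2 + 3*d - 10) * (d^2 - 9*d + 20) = d^4 - 6*d^3 - 17*d^2 + 150*d - 200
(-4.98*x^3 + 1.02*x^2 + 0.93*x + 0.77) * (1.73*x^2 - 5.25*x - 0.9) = -8.6154*x^5 + 27.9096*x^4 + 0.7359*x^3 - 4.4684*x^2 - 4.8795*x - 0.693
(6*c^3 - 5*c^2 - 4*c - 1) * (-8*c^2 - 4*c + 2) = -48*c^5 + 16*c^4 + 64*c^3 + 14*c^2 - 4*c - 2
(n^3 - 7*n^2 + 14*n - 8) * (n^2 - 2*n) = n^5 - 9*n^4 + 28*n^3 - 36*n^2 + 16*n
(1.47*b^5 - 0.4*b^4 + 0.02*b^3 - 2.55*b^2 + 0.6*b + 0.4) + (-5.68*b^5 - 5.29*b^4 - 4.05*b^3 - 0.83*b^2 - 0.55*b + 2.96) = -4.21*b^5 - 5.69*b^4 - 4.03*b^3 - 3.38*b^2 + 0.0499999999999999*b + 3.36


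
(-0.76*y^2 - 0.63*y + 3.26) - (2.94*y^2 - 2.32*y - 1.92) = -3.7*y^2 + 1.69*y + 5.18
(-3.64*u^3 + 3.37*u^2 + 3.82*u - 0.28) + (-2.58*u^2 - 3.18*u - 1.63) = -3.64*u^3 + 0.79*u^2 + 0.64*u - 1.91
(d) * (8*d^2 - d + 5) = 8*d^3 - d^2 + 5*d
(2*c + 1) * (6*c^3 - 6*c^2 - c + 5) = 12*c^4 - 6*c^3 - 8*c^2 + 9*c + 5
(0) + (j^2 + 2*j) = j^2 + 2*j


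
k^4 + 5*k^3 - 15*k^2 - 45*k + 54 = (k - 3)*(k - 1)*(k + 3)*(k + 6)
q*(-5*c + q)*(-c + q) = 5*c^2*q - 6*c*q^2 + q^3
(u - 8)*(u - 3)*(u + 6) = u^3 - 5*u^2 - 42*u + 144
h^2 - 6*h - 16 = (h - 8)*(h + 2)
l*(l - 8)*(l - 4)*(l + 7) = l^4 - 5*l^3 - 52*l^2 + 224*l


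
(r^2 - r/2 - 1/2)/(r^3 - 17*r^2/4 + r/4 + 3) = 2*(2*r + 1)/(4*r^2 - 13*r - 12)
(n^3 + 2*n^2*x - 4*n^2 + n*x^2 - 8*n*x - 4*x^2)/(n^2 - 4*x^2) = (n^3 + 2*n^2*x - 4*n^2 + n*x^2 - 8*n*x - 4*x^2)/(n^2 - 4*x^2)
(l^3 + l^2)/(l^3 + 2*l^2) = (l + 1)/(l + 2)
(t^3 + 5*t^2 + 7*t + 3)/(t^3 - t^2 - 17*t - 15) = (t + 1)/(t - 5)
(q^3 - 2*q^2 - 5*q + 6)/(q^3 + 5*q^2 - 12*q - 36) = (q - 1)/(q + 6)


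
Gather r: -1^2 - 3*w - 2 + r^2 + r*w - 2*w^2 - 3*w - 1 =r^2 + r*w - 2*w^2 - 6*w - 4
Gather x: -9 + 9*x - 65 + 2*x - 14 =11*x - 88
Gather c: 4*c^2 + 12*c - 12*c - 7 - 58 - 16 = 4*c^2 - 81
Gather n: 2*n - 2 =2*n - 2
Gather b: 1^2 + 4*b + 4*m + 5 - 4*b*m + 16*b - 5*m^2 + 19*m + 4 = b*(20 - 4*m) - 5*m^2 + 23*m + 10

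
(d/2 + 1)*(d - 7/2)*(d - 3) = d^3/2 - 9*d^2/4 - 5*d/4 + 21/2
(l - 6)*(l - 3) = l^2 - 9*l + 18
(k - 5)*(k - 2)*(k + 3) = k^3 - 4*k^2 - 11*k + 30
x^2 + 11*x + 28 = (x + 4)*(x + 7)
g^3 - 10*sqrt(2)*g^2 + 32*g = g*(g - 8*sqrt(2))*(g - 2*sqrt(2))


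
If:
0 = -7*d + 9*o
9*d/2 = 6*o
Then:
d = 0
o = 0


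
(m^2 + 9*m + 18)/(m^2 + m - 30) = (m + 3)/(m - 5)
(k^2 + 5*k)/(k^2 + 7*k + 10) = k/(k + 2)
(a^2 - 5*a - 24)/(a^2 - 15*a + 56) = (a + 3)/(a - 7)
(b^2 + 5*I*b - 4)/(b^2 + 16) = (b + I)/(b - 4*I)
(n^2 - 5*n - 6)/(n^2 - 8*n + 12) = (n + 1)/(n - 2)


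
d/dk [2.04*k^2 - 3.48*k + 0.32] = 4.08*k - 3.48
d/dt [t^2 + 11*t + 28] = 2*t + 11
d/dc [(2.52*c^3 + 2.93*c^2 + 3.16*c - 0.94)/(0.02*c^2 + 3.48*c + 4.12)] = (0.0504*c^4 + 17.5392*c^3 + 41.2804*c^2 + 24.1808*c + 16.2904)/(0.0004*c^4 + 0.1392*c^3 + 12.2752*c^2 + 28.6752*c + 16.9744)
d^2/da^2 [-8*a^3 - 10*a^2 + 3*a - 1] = -48*a - 20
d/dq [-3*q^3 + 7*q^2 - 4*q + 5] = -9*q^2 + 14*q - 4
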